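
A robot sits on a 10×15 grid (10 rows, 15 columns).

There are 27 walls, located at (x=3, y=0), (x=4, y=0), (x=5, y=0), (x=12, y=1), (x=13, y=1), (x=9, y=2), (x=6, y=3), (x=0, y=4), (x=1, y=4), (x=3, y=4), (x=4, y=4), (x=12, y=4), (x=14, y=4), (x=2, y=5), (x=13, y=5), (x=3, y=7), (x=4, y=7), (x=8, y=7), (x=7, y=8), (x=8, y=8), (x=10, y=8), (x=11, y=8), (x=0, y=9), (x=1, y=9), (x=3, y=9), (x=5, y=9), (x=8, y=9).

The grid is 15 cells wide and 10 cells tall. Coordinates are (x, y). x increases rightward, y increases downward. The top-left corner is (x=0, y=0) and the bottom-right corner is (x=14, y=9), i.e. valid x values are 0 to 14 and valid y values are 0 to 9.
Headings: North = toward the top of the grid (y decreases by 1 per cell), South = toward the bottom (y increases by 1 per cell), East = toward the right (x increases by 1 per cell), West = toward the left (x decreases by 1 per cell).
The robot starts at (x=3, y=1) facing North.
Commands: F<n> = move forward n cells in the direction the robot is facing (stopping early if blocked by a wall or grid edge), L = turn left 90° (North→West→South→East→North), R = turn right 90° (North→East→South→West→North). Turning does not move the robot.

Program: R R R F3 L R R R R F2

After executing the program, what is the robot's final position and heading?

Start: (x=3, y=1), facing North
  R: turn right, now facing East
  R: turn right, now facing South
  R: turn right, now facing West
  F3: move forward 3, now at (x=0, y=1)
  L: turn left, now facing South
  R: turn right, now facing West
  R: turn right, now facing North
  R: turn right, now facing East
  R: turn right, now facing South
  F2: move forward 2, now at (x=0, y=3)
Final: (x=0, y=3), facing South

Answer: Final position: (x=0, y=3), facing South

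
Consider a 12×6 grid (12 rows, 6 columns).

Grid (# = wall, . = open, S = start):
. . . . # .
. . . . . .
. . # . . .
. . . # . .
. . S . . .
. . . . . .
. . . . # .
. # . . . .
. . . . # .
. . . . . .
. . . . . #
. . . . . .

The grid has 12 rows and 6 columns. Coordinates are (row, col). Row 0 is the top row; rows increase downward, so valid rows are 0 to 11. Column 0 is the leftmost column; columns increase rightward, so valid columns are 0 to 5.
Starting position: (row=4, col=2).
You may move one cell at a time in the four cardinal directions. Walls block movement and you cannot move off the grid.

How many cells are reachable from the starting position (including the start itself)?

BFS flood-fill from (row=4, col=2):
  Distance 0: (row=4, col=2)
  Distance 1: (row=3, col=2), (row=4, col=1), (row=4, col=3), (row=5, col=2)
  Distance 2: (row=3, col=1), (row=4, col=0), (row=4, col=4), (row=5, col=1), (row=5, col=3), (row=6, col=2)
  Distance 3: (row=2, col=1), (row=3, col=0), (row=3, col=4), (row=4, col=5), (row=5, col=0), (row=5, col=4), (row=6, col=1), (row=6, col=3), (row=7, col=2)
  Distance 4: (row=1, col=1), (row=2, col=0), (row=2, col=4), (row=3, col=5), (row=5, col=5), (row=6, col=0), (row=7, col=3), (row=8, col=2)
  Distance 5: (row=0, col=1), (row=1, col=0), (row=1, col=2), (row=1, col=4), (row=2, col=3), (row=2, col=5), (row=6, col=5), (row=7, col=0), (row=7, col=4), (row=8, col=1), (row=8, col=3), (row=9, col=2)
  Distance 6: (row=0, col=0), (row=0, col=2), (row=1, col=3), (row=1, col=5), (row=7, col=5), (row=8, col=0), (row=9, col=1), (row=9, col=3), (row=10, col=2)
  Distance 7: (row=0, col=3), (row=0, col=5), (row=8, col=5), (row=9, col=0), (row=9, col=4), (row=10, col=1), (row=10, col=3), (row=11, col=2)
  Distance 8: (row=9, col=5), (row=10, col=0), (row=10, col=4), (row=11, col=1), (row=11, col=3)
  Distance 9: (row=11, col=0), (row=11, col=4)
  Distance 10: (row=11, col=5)
Total reachable: 65 (grid has 65 open cells total)

Answer: Reachable cells: 65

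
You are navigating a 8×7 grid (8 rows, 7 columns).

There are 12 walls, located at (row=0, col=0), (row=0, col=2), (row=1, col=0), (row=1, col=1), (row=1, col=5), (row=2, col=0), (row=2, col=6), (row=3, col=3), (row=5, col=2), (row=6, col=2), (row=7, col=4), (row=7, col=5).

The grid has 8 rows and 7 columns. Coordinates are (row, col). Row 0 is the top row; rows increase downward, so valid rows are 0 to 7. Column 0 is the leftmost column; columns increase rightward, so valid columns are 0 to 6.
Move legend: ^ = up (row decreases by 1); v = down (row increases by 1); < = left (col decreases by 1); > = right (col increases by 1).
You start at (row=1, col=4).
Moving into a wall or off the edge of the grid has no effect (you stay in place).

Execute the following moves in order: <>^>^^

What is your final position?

Start: (row=1, col=4)
  < (left): (row=1, col=4) -> (row=1, col=3)
  > (right): (row=1, col=3) -> (row=1, col=4)
  ^ (up): (row=1, col=4) -> (row=0, col=4)
  > (right): (row=0, col=4) -> (row=0, col=5)
  ^ (up): blocked, stay at (row=0, col=5)
  ^ (up): blocked, stay at (row=0, col=5)
Final: (row=0, col=5)

Answer: Final position: (row=0, col=5)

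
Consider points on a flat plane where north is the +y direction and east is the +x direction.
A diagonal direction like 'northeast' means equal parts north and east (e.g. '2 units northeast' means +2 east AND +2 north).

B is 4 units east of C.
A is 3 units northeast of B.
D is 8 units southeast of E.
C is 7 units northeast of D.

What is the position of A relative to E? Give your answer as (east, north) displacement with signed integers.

Answer: A is at (east=22, north=2) relative to E.

Derivation:
Place E at the origin (east=0, north=0).
  D is 8 units southeast of E: delta (east=+8, north=-8); D at (east=8, north=-8).
  C is 7 units northeast of D: delta (east=+7, north=+7); C at (east=15, north=-1).
  B is 4 units east of C: delta (east=+4, north=+0); B at (east=19, north=-1).
  A is 3 units northeast of B: delta (east=+3, north=+3); A at (east=22, north=2).
Therefore A relative to E: (east=22, north=2).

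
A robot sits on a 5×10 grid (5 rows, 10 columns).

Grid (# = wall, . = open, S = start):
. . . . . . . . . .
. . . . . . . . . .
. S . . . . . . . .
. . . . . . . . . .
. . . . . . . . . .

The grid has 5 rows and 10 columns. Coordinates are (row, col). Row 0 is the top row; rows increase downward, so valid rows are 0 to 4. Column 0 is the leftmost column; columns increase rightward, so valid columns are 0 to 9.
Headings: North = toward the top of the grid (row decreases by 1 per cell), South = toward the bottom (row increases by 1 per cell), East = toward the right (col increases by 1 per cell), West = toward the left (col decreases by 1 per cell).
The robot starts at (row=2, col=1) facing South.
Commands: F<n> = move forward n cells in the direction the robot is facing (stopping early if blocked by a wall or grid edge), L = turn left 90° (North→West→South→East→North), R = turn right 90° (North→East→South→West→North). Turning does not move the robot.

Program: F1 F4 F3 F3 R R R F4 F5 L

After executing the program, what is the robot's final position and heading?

Answer: Final position: (row=4, col=9), facing North

Derivation:
Start: (row=2, col=1), facing South
  F1: move forward 1, now at (row=3, col=1)
  F4: move forward 1/4 (blocked), now at (row=4, col=1)
  F3: move forward 0/3 (blocked), now at (row=4, col=1)
  F3: move forward 0/3 (blocked), now at (row=4, col=1)
  R: turn right, now facing West
  R: turn right, now facing North
  R: turn right, now facing East
  F4: move forward 4, now at (row=4, col=5)
  F5: move forward 4/5 (blocked), now at (row=4, col=9)
  L: turn left, now facing North
Final: (row=4, col=9), facing North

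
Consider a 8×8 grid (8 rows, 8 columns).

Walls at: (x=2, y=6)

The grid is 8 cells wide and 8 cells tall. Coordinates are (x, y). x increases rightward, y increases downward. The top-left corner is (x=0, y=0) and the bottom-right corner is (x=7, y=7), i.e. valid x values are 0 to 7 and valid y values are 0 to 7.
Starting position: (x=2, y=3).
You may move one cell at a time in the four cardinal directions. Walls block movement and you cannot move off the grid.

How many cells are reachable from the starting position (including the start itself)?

Answer: Reachable cells: 63

Derivation:
BFS flood-fill from (x=2, y=3):
  Distance 0: (x=2, y=3)
  Distance 1: (x=2, y=2), (x=1, y=3), (x=3, y=3), (x=2, y=4)
  Distance 2: (x=2, y=1), (x=1, y=2), (x=3, y=2), (x=0, y=3), (x=4, y=3), (x=1, y=4), (x=3, y=4), (x=2, y=5)
  Distance 3: (x=2, y=0), (x=1, y=1), (x=3, y=1), (x=0, y=2), (x=4, y=2), (x=5, y=3), (x=0, y=4), (x=4, y=4), (x=1, y=5), (x=3, y=5)
  Distance 4: (x=1, y=0), (x=3, y=0), (x=0, y=1), (x=4, y=1), (x=5, y=2), (x=6, y=3), (x=5, y=4), (x=0, y=5), (x=4, y=5), (x=1, y=6), (x=3, y=6)
  Distance 5: (x=0, y=0), (x=4, y=0), (x=5, y=1), (x=6, y=2), (x=7, y=3), (x=6, y=4), (x=5, y=5), (x=0, y=6), (x=4, y=6), (x=1, y=7), (x=3, y=7)
  Distance 6: (x=5, y=0), (x=6, y=1), (x=7, y=2), (x=7, y=4), (x=6, y=5), (x=5, y=6), (x=0, y=7), (x=2, y=7), (x=4, y=7)
  Distance 7: (x=6, y=0), (x=7, y=1), (x=7, y=5), (x=6, y=6), (x=5, y=7)
  Distance 8: (x=7, y=0), (x=7, y=6), (x=6, y=7)
  Distance 9: (x=7, y=7)
Total reachable: 63 (grid has 63 open cells total)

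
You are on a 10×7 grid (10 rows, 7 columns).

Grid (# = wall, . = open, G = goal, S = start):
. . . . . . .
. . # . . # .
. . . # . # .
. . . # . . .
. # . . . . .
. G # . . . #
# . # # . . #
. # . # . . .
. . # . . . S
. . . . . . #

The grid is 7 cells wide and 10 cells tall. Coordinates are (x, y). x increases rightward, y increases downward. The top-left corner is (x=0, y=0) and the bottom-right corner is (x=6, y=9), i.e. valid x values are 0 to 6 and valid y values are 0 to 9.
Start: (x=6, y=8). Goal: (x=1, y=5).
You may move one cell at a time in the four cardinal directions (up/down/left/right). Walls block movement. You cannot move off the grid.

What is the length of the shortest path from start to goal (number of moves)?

Answer: Shortest path length: 14

Derivation:
BFS from (x=6, y=8) until reaching (x=1, y=5):
  Distance 0: (x=6, y=8)
  Distance 1: (x=6, y=7), (x=5, y=8)
  Distance 2: (x=5, y=7), (x=4, y=8), (x=5, y=9)
  Distance 3: (x=5, y=6), (x=4, y=7), (x=3, y=8), (x=4, y=9)
  Distance 4: (x=5, y=5), (x=4, y=6), (x=3, y=9)
  Distance 5: (x=5, y=4), (x=4, y=5), (x=2, y=9)
  Distance 6: (x=5, y=3), (x=4, y=4), (x=6, y=4), (x=3, y=5), (x=1, y=9)
  Distance 7: (x=4, y=3), (x=6, y=3), (x=3, y=4), (x=1, y=8), (x=0, y=9)
  Distance 8: (x=4, y=2), (x=6, y=2), (x=2, y=4), (x=0, y=8)
  Distance 9: (x=4, y=1), (x=6, y=1), (x=2, y=3), (x=0, y=7)
  Distance 10: (x=4, y=0), (x=6, y=0), (x=3, y=1), (x=2, y=2), (x=1, y=3)
  Distance 11: (x=3, y=0), (x=5, y=0), (x=1, y=2), (x=0, y=3)
  Distance 12: (x=2, y=0), (x=1, y=1), (x=0, y=2), (x=0, y=4)
  Distance 13: (x=1, y=0), (x=0, y=1), (x=0, y=5)
  Distance 14: (x=0, y=0), (x=1, y=5)  <- goal reached here
One shortest path (14 moves): (x=6, y=8) -> (x=5, y=8) -> (x=4, y=8) -> (x=4, y=7) -> (x=4, y=6) -> (x=4, y=5) -> (x=3, y=5) -> (x=3, y=4) -> (x=2, y=4) -> (x=2, y=3) -> (x=1, y=3) -> (x=0, y=3) -> (x=0, y=4) -> (x=0, y=5) -> (x=1, y=5)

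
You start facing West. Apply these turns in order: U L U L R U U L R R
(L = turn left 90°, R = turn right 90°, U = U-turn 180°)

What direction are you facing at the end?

Answer: Final heading: West

Derivation:
Start: West
  U (U-turn (180°)) -> East
  L (left (90° counter-clockwise)) -> North
  U (U-turn (180°)) -> South
  L (left (90° counter-clockwise)) -> East
  R (right (90° clockwise)) -> South
  U (U-turn (180°)) -> North
  U (U-turn (180°)) -> South
  L (left (90° counter-clockwise)) -> East
  R (right (90° clockwise)) -> South
  R (right (90° clockwise)) -> West
Final: West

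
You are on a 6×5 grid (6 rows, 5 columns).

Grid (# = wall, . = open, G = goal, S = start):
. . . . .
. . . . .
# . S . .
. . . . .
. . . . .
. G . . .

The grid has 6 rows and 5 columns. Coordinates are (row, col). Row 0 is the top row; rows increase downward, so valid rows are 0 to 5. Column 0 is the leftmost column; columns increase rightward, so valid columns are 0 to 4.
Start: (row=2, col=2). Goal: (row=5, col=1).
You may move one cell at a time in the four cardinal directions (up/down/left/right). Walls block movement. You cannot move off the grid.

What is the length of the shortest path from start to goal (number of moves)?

BFS from (row=2, col=2) until reaching (row=5, col=1):
  Distance 0: (row=2, col=2)
  Distance 1: (row=1, col=2), (row=2, col=1), (row=2, col=3), (row=3, col=2)
  Distance 2: (row=0, col=2), (row=1, col=1), (row=1, col=3), (row=2, col=4), (row=3, col=1), (row=3, col=3), (row=4, col=2)
  Distance 3: (row=0, col=1), (row=0, col=3), (row=1, col=0), (row=1, col=4), (row=3, col=0), (row=3, col=4), (row=4, col=1), (row=4, col=3), (row=5, col=2)
  Distance 4: (row=0, col=0), (row=0, col=4), (row=4, col=0), (row=4, col=4), (row=5, col=1), (row=5, col=3)  <- goal reached here
One shortest path (4 moves): (row=2, col=2) -> (row=2, col=1) -> (row=3, col=1) -> (row=4, col=1) -> (row=5, col=1)

Answer: Shortest path length: 4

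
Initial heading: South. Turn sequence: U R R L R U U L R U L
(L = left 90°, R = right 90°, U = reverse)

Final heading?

Answer: Final heading: West

Derivation:
Start: South
  U (U-turn (180°)) -> North
  R (right (90° clockwise)) -> East
  R (right (90° clockwise)) -> South
  L (left (90° counter-clockwise)) -> East
  R (right (90° clockwise)) -> South
  U (U-turn (180°)) -> North
  U (U-turn (180°)) -> South
  L (left (90° counter-clockwise)) -> East
  R (right (90° clockwise)) -> South
  U (U-turn (180°)) -> North
  L (left (90° counter-clockwise)) -> West
Final: West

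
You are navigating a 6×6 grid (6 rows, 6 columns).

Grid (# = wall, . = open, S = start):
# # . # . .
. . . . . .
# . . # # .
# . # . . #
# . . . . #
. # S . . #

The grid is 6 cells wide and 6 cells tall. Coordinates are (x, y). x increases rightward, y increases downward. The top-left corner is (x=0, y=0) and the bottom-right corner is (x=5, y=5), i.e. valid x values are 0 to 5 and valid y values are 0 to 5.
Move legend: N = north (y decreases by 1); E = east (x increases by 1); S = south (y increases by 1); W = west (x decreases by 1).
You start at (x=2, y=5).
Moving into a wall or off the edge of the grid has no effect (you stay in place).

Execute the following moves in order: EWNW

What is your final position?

Start: (x=2, y=5)
  E (east): (x=2, y=5) -> (x=3, y=5)
  W (west): (x=3, y=5) -> (x=2, y=5)
  N (north): (x=2, y=5) -> (x=2, y=4)
  W (west): (x=2, y=4) -> (x=1, y=4)
Final: (x=1, y=4)

Answer: Final position: (x=1, y=4)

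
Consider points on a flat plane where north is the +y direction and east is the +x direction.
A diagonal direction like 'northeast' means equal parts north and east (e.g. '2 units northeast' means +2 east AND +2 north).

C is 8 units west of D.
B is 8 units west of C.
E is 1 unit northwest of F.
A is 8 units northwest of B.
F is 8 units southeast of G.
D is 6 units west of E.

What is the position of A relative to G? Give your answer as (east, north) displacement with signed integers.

Place G at the origin (east=0, north=0).
  F is 8 units southeast of G: delta (east=+8, north=-8); F at (east=8, north=-8).
  E is 1 unit northwest of F: delta (east=-1, north=+1); E at (east=7, north=-7).
  D is 6 units west of E: delta (east=-6, north=+0); D at (east=1, north=-7).
  C is 8 units west of D: delta (east=-8, north=+0); C at (east=-7, north=-7).
  B is 8 units west of C: delta (east=-8, north=+0); B at (east=-15, north=-7).
  A is 8 units northwest of B: delta (east=-8, north=+8); A at (east=-23, north=1).
Therefore A relative to G: (east=-23, north=1).

Answer: A is at (east=-23, north=1) relative to G.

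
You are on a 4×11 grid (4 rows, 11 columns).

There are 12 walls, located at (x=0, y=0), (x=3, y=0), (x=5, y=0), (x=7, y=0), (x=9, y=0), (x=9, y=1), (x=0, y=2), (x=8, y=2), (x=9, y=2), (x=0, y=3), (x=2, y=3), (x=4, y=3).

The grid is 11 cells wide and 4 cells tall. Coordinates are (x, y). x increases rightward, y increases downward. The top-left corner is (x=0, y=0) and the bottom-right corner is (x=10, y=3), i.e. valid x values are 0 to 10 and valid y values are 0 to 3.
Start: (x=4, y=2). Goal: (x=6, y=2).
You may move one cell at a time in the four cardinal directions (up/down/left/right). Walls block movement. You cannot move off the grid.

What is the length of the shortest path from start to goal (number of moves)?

Answer: Shortest path length: 2

Derivation:
BFS from (x=4, y=2) until reaching (x=6, y=2):
  Distance 0: (x=4, y=2)
  Distance 1: (x=4, y=1), (x=3, y=2), (x=5, y=2)
  Distance 2: (x=4, y=0), (x=3, y=1), (x=5, y=1), (x=2, y=2), (x=6, y=2), (x=3, y=3), (x=5, y=3)  <- goal reached here
One shortest path (2 moves): (x=4, y=2) -> (x=5, y=2) -> (x=6, y=2)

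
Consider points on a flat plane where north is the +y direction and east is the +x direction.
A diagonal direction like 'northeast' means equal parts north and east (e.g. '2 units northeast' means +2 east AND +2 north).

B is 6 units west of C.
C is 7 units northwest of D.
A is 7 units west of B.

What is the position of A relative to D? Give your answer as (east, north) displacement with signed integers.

Place D at the origin (east=0, north=0).
  C is 7 units northwest of D: delta (east=-7, north=+7); C at (east=-7, north=7).
  B is 6 units west of C: delta (east=-6, north=+0); B at (east=-13, north=7).
  A is 7 units west of B: delta (east=-7, north=+0); A at (east=-20, north=7).
Therefore A relative to D: (east=-20, north=7).

Answer: A is at (east=-20, north=7) relative to D.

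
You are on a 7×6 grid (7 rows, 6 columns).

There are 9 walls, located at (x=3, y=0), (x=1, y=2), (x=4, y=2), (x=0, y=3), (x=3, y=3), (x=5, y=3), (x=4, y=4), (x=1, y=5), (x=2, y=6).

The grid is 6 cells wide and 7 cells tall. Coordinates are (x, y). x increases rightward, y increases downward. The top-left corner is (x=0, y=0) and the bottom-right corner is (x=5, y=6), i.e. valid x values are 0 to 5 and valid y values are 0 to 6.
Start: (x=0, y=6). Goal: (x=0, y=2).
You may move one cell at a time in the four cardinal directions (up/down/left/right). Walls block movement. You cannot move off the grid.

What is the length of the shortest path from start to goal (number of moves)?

BFS from (x=0, y=6) until reaching (x=0, y=2):
  Distance 0: (x=0, y=6)
  Distance 1: (x=0, y=5), (x=1, y=6)
  Distance 2: (x=0, y=4)
  Distance 3: (x=1, y=4)
  Distance 4: (x=1, y=3), (x=2, y=4)
  Distance 5: (x=2, y=3), (x=3, y=4), (x=2, y=5)
  Distance 6: (x=2, y=2), (x=3, y=5)
  Distance 7: (x=2, y=1), (x=3, y=2), (x=4, y=5), (x=3, y=6)
  Distance 8: (x=2, y=0), (x=1, y=1), (x=3, y=1), (x=5, y=5), (x=4, y=6)
  Distance 9: (x=1, y=0), (x=0, y=1), (x=4, y=1), (x=5, y=4), (x=5, y=6)
  Distance 10: (x=0, y=0), (x=4, y=0), (x=5, y=1), (x=0, y=2)  <- goal reached here
One shortest path (10 moves): (x=0, y=6) -> (x=0, y=5) -> (x=0, y=4) -> (x=1, y=4) -> (x=2, y=4) -> (x=2, y=3) -> (x=2, y=2) -> (x=2, y=1) -> (x=1, y=1) -> (x=0, y=1) -> (x=0, y=2)

Answer: Shortest path length: 10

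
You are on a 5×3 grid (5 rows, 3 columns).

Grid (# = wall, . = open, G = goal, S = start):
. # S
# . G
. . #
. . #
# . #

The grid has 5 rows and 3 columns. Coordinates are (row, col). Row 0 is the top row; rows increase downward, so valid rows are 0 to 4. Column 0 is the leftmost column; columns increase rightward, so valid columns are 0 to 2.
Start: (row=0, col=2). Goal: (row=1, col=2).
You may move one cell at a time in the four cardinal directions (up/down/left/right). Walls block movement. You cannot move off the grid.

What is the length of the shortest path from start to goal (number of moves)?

BFS from (row=0, col=2) until reaching (row=1, col=2):
  Distance 0: (row=0, col=2)
  Distance 1: (row=1, col=2)  <- goal reached here
One shortest path (1 moves): (row=0, col=2) -> (row=1, col=2)

Answer: Shortest path length: 1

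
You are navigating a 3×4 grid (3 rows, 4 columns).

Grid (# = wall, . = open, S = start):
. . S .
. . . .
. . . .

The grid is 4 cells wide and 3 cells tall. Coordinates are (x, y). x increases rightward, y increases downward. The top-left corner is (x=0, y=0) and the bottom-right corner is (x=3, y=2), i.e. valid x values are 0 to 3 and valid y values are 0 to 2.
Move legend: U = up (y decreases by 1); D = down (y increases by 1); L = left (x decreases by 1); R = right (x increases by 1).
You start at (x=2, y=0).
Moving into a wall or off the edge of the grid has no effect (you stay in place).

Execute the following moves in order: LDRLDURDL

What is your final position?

Start: (x=2, y=0)
  L (left): (x=2, y=0) -> (x=1, y=0)
  D (down): (x=1, y=0) -> (x=1, y=1)
  R (right): (x=1, y=1) -> (x=2, y=1)
  L (left): (x=2, y=1) -> (x=1, y=1)
  D (down): (x=1, y=1) -> (x=1, y=2)
  U (up): (x=1, y=2) -> (x=1, y=1)
  R (right): (x=1, y=1) -> (x=2, y=1)
  D (down): (x=2, y=1) -> (x=2, y=2)
  L (left): (x=2, y=2) -> (x=1, y=2)
Final: (x=1, y=2)

Answer: Final position: (x=1, y=2)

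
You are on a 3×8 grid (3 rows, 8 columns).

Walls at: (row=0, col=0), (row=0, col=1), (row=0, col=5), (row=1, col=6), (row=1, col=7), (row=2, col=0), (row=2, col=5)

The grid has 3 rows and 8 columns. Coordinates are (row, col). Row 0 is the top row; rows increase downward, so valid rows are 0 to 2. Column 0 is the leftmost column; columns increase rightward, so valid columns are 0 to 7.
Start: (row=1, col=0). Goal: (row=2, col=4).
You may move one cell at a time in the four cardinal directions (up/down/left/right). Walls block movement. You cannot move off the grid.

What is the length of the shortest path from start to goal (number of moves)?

BFS from (row=1, col=0) until reaching (row=2, col=4):
  Distance 0: (row=1, col=0)
  Distance 1: (row=1, col=1)
  Distance 2: (row=1, col=2), (row=2, col=1)
  Distance 3: (row=0, col=2), (row=1, col=3), (row=2, col=2)
  Distance 4: (row=0, col=3), (row=1, col=4), (row=2, col=3)
  Distance 5: (row=0, col=4), (row=1, col=5), (row=2, col=4)  <- goal reached here
One shortest path (5 moves): (row=1, col=0) -> (row=1, col=1) -> (row=1, col=2) -> (row=1, col=3) -> (row=1, col=4) -> (row=2, col=4)

Answer: Shortest path length: 5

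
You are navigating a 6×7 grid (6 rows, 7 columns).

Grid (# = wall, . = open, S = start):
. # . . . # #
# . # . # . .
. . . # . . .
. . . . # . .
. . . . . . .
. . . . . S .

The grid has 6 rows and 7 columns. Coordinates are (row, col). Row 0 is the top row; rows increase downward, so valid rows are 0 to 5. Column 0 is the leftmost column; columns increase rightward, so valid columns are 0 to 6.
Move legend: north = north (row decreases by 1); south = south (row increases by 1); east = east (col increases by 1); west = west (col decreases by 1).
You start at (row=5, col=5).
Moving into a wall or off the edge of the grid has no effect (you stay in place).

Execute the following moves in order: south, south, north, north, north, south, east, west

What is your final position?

Start: (row=5, col=5)
  south (south): blocked, stay at (row=5, col=5)
  south (south): blocked, stay at (row=5, col=5)
  north (north): (row=5, col=5) -> (row=4, col=5)
  north (north): (row=4, col=5) -> (row=3, col=5)
  north (north): (row=3, col=5) -> (row=2, col=5)
  south (south): (row=2, col=5) -> (row=3, col=5)
  east (east): (row=3, col=5) -> (row=3, col=6)
  west (west): (row=3, col=6) -> (row=3, col=5)
Final: (row=3, col=5)

Answer: Final position: (row=3, col=5)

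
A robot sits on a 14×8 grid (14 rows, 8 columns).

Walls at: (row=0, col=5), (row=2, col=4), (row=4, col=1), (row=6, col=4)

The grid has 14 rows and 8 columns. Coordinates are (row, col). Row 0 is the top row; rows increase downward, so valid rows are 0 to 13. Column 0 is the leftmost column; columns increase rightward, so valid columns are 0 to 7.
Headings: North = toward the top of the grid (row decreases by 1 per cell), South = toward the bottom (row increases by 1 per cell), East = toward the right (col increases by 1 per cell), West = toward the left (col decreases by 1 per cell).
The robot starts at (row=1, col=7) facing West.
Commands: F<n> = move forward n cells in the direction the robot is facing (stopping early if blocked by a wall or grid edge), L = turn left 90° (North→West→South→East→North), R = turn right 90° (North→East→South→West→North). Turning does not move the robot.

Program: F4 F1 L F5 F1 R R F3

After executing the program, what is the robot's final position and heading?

Start: (row=1, col=7), facing West
  F4: move forward 4, now at (row=1, col=3)
  F1: move forward 1, now at (row=1, col=2)
  L: turn left, now facing South
  F5: move forward 5, now at (row=6, col=2)
  F1: move forward 1, now at (row=7, col=2)
  R: turn right, now facing West
  R: turn right, now facing North
  F3: move forward 3, now at (row=4, col=2)
Final: (row=4, col=2), facing North

Answer: Final position: (row=4, col=2), facing North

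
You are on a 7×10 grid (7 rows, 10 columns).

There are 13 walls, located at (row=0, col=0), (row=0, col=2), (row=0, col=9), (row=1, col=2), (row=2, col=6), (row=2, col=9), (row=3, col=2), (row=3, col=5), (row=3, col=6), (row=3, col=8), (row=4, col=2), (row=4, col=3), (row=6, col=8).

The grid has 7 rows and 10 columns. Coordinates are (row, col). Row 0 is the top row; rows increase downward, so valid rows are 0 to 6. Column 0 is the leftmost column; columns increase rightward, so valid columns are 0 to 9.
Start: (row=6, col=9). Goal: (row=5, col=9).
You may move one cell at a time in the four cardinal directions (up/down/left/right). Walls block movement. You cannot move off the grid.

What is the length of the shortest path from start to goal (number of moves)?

Answer: Shortest path length: 1

Derivation:
BFS from (row=6, col=9) until reaching (row=5, col=9):
  Distance 0: (row=6, col=9)
  Distance 1: (row=5, col=9)  <- goal reached here
One shortest path (1 moves): (row=6, col=9) -> (row=5, col=9)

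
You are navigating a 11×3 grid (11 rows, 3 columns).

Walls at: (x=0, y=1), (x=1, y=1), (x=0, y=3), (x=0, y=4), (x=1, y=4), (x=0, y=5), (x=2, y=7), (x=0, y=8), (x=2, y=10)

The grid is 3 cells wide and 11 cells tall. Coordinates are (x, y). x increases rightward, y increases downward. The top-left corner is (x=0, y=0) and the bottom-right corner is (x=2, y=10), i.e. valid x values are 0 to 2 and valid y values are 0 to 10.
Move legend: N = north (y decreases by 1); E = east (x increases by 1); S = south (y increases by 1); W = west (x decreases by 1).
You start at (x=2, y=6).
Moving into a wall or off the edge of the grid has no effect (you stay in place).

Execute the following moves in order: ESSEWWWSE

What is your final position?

Answer: Final position: (x=1, y=7)

Derivation:
Start: (x=2, y=6)
  E (east): blocked, stay at (x=2, y=6)
  S (south): blocked, stay at (x=2, y=6)
  S (south): blocked, stay at (x=2, y=6)
  E (east): blocked, stay at (x=2, y=6)
  W (west): (x=2, y=6) -> (x=1, y=6)
  W (west): (x=1, y=6) -> (x=0, y=6)
  W (west): blocked, stay at (x=0, y=6)
  S (south): (x=0, y=6) -> (x=0, y=7)
  E (east): (x=0, y=7) -> (x=1, y=7)
Final: (x=1, y=7)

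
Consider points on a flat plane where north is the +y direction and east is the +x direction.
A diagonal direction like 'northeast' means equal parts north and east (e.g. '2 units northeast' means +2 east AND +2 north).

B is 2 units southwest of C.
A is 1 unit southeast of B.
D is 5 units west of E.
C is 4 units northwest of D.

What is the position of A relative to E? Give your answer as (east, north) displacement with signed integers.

Place E at the origin (east=0, north=0).
  D is 5 units west of E: delta (east=-5, north=+0); D at (east=-5, north=0).
  C is 4 units northwest of D: delta (east=-4, north=+4); C at (east=-9, north=4).
  B is 2 units southwest of C: delta (east=-2, north=-2); B at (east=-11, north=2).
  A is 1 unit southeast of B: delta (east=+1, north=-1); A at (east=-10, north=1).
Therefore A relative to E: (east=-10, north=1).

Answer: A is at (east=-10, north=1) relative to E.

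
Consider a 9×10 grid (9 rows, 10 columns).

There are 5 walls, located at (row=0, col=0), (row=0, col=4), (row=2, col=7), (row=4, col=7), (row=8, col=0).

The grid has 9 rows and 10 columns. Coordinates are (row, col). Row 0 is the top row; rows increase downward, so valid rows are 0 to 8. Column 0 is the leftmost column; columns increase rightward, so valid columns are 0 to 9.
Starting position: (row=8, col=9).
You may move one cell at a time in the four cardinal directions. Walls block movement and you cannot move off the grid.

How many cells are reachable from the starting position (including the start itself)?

Answer: Reachable cells: 85

Derivation:
BFS flood-fill from (row=8, col=9):
  Distance 0: (row=8, col=9)
  Distance 1: (row=7, col=9), (row=8, col=8)
  Distance 2: (row=6, col=9), (row=7, col=8), (row=8, col=7)
  Distance 3: (row=5, col=9), (row=6, col=8), (row=7, col=7), (row=8, col=6)
  Distance 4: (row=4, col=9), (row=5, col=8), (row=6, col=7), (row=7, col=6), (row=8, col=5)
  Distance 5: (row=3, col=9), (row=4, col=8), (row=5, col=7), (row=6, col=6), (row=7, col=5), (row=8, col=4)
  Distance 6: (row=2, col=9), (row=3, col=8), (row=5, col=6), (row=6, col=5), (row=7, col=4), (row=8, col=3)
  Distance 7: (row=1, col=9), (row=2, col=8), (row=3, col=7), (row=4, col=6), (row=5, col=5), (row=6, col=4), (row=7, col=3), (row=8, col=2)
  Distance 8: (row=0, col=9), (row=1, col=8), (row=3, col=6), (row=4, col=5), (row=5, col=4), (row=6, col=3), (row=7, col=2), (row=8, col=1)
  Distance 9: (row=0, col=8), (row=1, col=7), (row=2, col=6), (row=3, col=5), (row=4, col=4), (row=5, col=3), (row=6, col=2), (row=7, col=1)
  Distance 10: (row=0, col=7), (row=1, col=6), (row=2, col=5), (row=3, col=4), (row=4, col=3), (row=5, col=2), (row=6, col=1), (row=7, col=0)
  Distance 11: (row=0, col=6), (row=1, col=5), (row=2, col=4), (row=3, col=3), (row=4, col=2), (row=5, col=1), (row=6, col=0)
  Distance 12: (row=0, col=5), (row=1, col=4), (row=2, col=3), (row=3, col=2), (row=4, col=1), (row=5, col=0)
  Distance 13: (row=1, col=3), (row=2, col=2), (row=3, col=1), (row=4, col=0)
  Distance 14: (row=0, col=3), (row=1, col=2), (row=2, col=1), (row=3, col=0)
  Distance 15: (row=0, col=2), (row=1, col=1), (row=2, col=0)
  Distance 16: (row=0, col=1), (row=1, col=0)
Total reachable: 85 (grid has 85 open cells total)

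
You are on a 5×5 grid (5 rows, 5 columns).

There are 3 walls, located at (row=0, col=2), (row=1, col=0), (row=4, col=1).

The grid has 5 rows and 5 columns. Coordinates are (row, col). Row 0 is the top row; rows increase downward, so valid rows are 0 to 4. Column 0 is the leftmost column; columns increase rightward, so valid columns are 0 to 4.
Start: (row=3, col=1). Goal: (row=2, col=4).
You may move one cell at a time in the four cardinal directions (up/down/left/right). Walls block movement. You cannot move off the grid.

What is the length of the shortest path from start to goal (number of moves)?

Answer: Shortest path length: 4

Derivation:
BFS from (row=3, col=1) until reaching (row=2, col=4):
  Distance 0: (row=3, col=1)
  Distance 1: (row=2, col=1), (row=3, col=0), (row=3, col=2)
  Distance 2: (row=1, col=1), (row=2, col=0), (row=2, col=2), (row=3, col=3), (row=4, col=0), (row=4, col=2)
  Distance 3: (row=0, col=1), (row=1, col=2), (row=2, col=3), (row=3, col=4), (row=4, col=3)
  Distance 4: (row=0, col=0), (row=1, col=3), (row=2, col=4), (row=4, col=4)  <- goal reached here
One shortest path (4 moves): (row=3, col=1) -> (row=3, col=2) -> (row=3, col=3) -> (row=3, col=4) -> (row=2, col=4)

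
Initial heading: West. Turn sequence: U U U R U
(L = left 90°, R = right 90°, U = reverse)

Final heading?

Answer: Final heading: North

Derivation:
Start: West
  U (U-turn (180°)) -> East
  U (U-turn (180°)) -> West
  U (U-turn (180°)) -> East
  R (right (90° clockwise)) -> South
  U (U-turn (180°)) -> North
Final: North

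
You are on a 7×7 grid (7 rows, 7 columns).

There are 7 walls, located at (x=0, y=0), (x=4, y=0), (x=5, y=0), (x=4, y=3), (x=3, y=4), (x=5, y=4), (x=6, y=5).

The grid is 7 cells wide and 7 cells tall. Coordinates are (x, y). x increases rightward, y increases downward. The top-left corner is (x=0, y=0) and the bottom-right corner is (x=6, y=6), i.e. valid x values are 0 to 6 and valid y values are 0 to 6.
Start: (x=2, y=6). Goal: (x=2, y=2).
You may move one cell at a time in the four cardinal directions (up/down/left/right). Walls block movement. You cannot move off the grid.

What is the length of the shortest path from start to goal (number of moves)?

BFS from (x=2, y=6) until reaching (x=2, y=2):
  Distance 0: (x=2, y=6)
  Distance 1: (x=2, y=5), (x=1, y=6), (x=3, y=6)
  Distance 2: (x=2, y=4), (x=1, y=5), (x=3, y=5), (x=0, y=6), (x=4, y=6)
  Distance 3: (x=2, y=3), (x=1, y=4), (x=0, y=5), (x=4, y=5), (x=5, y=6)
  Distance 4: (x=2, y=2), (x=1, y=3), (x=3, y=3), (x=0, y=4), (x=4, y=4), (x=5, y=5), (x=6, y=6)  <- goal reached here
One shortest path (4 moves): (x=2, y=6) -> (x=2, y=5) -> (x=2, y=4) -> (x=2, y=3) -> (x=2, y=2)

Answer: Shortest path length: 4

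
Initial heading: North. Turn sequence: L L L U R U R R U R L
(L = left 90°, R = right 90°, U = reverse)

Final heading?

Start: North
  L (left (90° counter-clockwise)) -> West
  L (left (90° counter-clockwise)) -> South
  L (left (90° counter-clockwise)) -> East
  U (U-turn (180°)) -> West
  R (right (90° clockwise)) -> North
  U (U-turn (180°)) -> South
  R (right (90° clockwise)) -> West
  R (right (90° clockwise)) -> North
  U (U-turn (180°)) -> South
  R (right (90° clockwise)) -> West
  L (left (90° counter-clockwise)) -> South
Final: South

Answer: Final heading: South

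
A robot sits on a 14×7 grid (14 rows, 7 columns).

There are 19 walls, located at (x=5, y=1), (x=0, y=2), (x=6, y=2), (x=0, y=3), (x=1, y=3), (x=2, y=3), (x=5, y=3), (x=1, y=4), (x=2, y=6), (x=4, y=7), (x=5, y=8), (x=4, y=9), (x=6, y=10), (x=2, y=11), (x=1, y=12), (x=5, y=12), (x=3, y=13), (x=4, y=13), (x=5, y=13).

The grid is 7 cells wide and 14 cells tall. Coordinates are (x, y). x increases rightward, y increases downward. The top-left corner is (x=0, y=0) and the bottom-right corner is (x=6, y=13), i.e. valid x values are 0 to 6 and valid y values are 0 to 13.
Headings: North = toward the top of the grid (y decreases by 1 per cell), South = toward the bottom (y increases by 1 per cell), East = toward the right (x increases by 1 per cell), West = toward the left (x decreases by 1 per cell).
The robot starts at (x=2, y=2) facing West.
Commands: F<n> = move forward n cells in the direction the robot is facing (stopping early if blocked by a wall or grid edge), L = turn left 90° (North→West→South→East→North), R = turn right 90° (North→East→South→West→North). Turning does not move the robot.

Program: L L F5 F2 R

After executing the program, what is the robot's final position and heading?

Answer: Final position: (x=5, y=2), facing South

Derivation:
Start: (x=2, y=2), facing West
  L: turn left, now facing South
  L: turn left, now facing East
  F5: move forward 3/5 (blocked), now at (x=5, y=2)
  F2: move forward 0/2 (blocked), now at (x=5, y=2)
  R: turn right, now facing South
Final: (x=5, y=2), facing South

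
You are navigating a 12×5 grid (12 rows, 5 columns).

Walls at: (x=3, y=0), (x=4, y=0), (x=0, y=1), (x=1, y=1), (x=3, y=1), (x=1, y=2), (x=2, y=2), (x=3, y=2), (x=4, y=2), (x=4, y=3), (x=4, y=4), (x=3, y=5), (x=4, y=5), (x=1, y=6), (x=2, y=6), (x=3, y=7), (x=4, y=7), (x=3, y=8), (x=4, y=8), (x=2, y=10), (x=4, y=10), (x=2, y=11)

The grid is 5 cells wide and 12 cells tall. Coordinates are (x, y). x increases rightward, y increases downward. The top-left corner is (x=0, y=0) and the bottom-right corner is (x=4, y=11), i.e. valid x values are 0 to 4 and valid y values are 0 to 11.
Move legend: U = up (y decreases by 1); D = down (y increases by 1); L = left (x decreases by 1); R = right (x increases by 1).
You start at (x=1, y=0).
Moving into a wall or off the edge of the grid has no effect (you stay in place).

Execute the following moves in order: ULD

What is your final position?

Answer: Final position: (x=0, y=0)

Derivation:
Start: (x=1, y=0)
  U (up): blocked, stay at (x=1, y=0)
  L (left): (x=1, y=0) -> (x=0, y=0)
  D (down): blocked, stay at (x=0, y=0)
Final: (x=0, y=0)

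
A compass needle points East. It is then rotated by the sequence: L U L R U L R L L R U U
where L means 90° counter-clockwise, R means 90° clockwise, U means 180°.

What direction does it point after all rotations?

Start: East
  L (left (90° counter-clockwise)) -> North
  U (U-turn (180°)) -> South
  L (left (90° counter-clockwise)) -> East
  R (right (90° clockwise)) -> South
  U (U-turn (180°)) -> North
  L (left (90° counter-clockwise)) -> West
  R (right (90° clockwise)) -> North
  L (left (90° counter-clockwise)) -> West
  L (left (90° counter-clockwise)) -> South
  R (right (90° clockwise)) -> West
  U (U-turn (180°)) -> East
  U (U-turn (180°)) -> West
Final: West

Answer: Final heading: West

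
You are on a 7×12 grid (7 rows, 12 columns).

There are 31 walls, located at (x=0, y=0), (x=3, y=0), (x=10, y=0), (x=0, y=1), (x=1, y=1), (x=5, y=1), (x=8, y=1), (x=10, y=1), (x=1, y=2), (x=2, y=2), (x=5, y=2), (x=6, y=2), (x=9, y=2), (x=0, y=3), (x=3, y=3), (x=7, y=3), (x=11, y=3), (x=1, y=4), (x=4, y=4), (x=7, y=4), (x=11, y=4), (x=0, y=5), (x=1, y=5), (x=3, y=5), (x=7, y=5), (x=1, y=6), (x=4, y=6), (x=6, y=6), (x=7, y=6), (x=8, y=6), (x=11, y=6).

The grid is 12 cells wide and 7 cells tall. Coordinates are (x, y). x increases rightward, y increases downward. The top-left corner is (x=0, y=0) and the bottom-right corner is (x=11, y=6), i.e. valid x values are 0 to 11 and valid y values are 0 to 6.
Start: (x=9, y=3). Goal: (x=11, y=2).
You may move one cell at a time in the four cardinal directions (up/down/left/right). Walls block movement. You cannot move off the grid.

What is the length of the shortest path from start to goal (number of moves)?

Answer: Shortest path length: 3

Derivation:
BFS from (x=9, y=3) until reaching (x=11, y=2):
  Distance 0: (x=9, y=3)
  Distance 1: (x=8, y=3), (x=10, y=3), (x=9, y=4)
  Distance 2: (x=8, y=2), (x=10, y=2), (x=8, y=4), (x=10, y=4), (x=9, y=5)
  Distance 3: (x=7, y=2), (x=11, y=2), (x=8, y=5), (x=10, y=5), (x=9, y=6)  <- goal reached here
One shortest path (3 moves): (x=9, y=3) -> (x=10, y=3) -> (x=10, y=2) -> (x=11, y=2)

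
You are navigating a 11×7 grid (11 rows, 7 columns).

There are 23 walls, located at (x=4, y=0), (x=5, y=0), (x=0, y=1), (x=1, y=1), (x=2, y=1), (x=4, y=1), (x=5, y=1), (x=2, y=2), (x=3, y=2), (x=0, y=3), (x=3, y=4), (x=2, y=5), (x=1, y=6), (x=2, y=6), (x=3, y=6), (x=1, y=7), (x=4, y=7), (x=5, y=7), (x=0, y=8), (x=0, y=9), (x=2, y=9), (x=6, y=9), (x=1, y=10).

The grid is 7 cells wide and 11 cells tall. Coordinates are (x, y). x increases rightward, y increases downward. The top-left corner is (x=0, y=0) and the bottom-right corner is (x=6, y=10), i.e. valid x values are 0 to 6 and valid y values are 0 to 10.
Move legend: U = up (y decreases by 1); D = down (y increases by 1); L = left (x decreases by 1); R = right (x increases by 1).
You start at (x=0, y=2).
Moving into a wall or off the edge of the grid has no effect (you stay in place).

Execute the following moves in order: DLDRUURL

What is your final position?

Start: (x=0, y=2)
  D (down): blocked, stay at (x=0, y=2)
  L (left): blocked, stay at (x=0, y=2)
  D (down): blocked, stay at (x=0, y=2)
  R (right): (x=0, y=2) -> (x=1, y=2)
  U (up): blocked, stay at (x=1, y=2)
  U (up): blocked, stay at (x=1, y=2)
  R (right): blocked, stay at (x=1, y=2)
  L (left): (x=1, y=2) -> (x=0, y=2)
Final: (x=0, y=2)

Answer: Final position: (x=0, y=2)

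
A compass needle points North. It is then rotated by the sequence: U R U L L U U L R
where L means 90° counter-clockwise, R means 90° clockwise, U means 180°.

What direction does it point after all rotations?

Answer: Final heading: West

Derivation:
Start: North
  U (U-turn (180°)) -> South
  R (right (90° clockwise)) -> West
  U (U-turn (180°)) -> East
  L (left (90° counter-clockwise)) -> North
  L (left (90° counter-clockwise)) -> West
  U (U-turn (180°)) -> East
  U (U-turn (180°)) -> West
  L (left (90° counter-clockwise)) -> South
  R (right (90° clockwise)) -> West
Final: West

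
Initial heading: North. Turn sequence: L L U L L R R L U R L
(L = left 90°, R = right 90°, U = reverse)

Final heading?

Answer: Final heading: East

Derivation:
Start: North
  L (left (90° counter-clockwise)) -> West
  L (left (90° counter-clockwise)) -> South
  U (U-turn (180°)) -> North
  L (left (90° counter-clockwise)) -> West
  L (left (90° counter-clockwise)) -> South
  R (right (90° clockwise)) -> West
  R (right (90° clockwise)) -> North
  L (left (90° counter-clockwise)) -> West
  U (U-turn (180°)) -> East
  R (right (90° clockwise)) -> South
  L (left (90° counter-clockwise)) -> East
Final: East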